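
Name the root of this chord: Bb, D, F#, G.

The distinct letter names are Bb, D, F#, G. Arranged as a stack of thirds they read G–Bb–D–F#, so G is the root (a G minor-major seventh chord).

G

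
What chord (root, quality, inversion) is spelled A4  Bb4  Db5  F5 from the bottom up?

The pitch classes A, Bb, Db, F arrange in thirds as Bb–Db–F–A: a Bb minor-major seventh chord.
The lowest note is A, the seventh of the chord, so this is third inversion (figured bass 4/2).

Bb minor-major seventh, third inversion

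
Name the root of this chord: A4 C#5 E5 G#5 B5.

A

The distinct letter names are A, C#, E, G#, B. Arranged as a stack of thirds they read A–C#–E–G#–B, so A is the root (an A major ninth chord).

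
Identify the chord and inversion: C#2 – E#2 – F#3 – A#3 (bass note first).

Reducing to letter names: C#, E#, F#, A#. These stack in thirds as F#–A#–C#–E# — an F# major seventh chord.
C# is the fifth of F# major seventh; fifth in the bass means second inversion (figured bass 4/3).

F# major seventh, second inversion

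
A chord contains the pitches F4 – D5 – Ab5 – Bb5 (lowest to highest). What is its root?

Bb

F, D, Ab, Bb are the tones of a Bb dominant seventh chord (Bb–D–F–Ab), making Bb the root.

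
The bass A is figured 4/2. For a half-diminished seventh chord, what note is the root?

The figures 4/2 mean the seventh of the chord is in the bass. If A is the seventh of a half-diminished seventh chord, the root is B (chord tones B–D–F–A).

B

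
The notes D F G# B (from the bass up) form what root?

Reordering D, F, G#, B into stacked thirds gives G#–B–D–F; the bottom of that stack, G#, is the root.

G#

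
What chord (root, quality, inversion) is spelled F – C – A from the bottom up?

The pitch classes F, C, A arrange in thirds as F–A–C: an F major triad.
The lowest note is F, the root of the chord, so this is root position (figured bass 5/3).

F major, root position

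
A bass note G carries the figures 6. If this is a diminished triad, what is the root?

The figures 6 mean the third of the chord is in the bass. If G is the third of a diminished triad, the root is E (chord tones E–G–Bb).

E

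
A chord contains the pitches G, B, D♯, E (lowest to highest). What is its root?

G, B, D#, E are the tones of an E minor-major seventh chord (E–G–B–D#), making E the root.

E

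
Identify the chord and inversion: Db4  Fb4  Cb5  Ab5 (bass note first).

The distinct note names are Db, Fb, Cb, Ab. Stacked in thirds they read Db–Fb–Ab–Cb, which is a minor seventh chord on Db.
Db is the root of Db minor seventh; root in the bass means root position (figured bass 7).

Db minor seventh, root position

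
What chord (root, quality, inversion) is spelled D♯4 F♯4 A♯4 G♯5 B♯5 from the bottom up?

G# dominant ninth, second inversion

Reducing to letter names: D#, F#, A#, G#, B#. These stack in thirds as G#–B#–D#–F#–A# — a G# dominant ninth chord.
The lowest note is D#, the fifth of the chord, so this is second inversion.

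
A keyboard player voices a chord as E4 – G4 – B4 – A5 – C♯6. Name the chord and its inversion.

Reducing to letter names: E, G, B, A, C#. These stack in thirds as A–C#–E–G–B — an A dominant ninth chord.
E is the fifth of A dominant ninth; fifth in the bass means second inversion.

A dominant ninth, second inversion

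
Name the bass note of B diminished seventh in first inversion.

The third of B diminished seventh (B–D–F–Ab) is D; that is the bass in first inversion.

D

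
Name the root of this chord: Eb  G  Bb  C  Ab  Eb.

The distinct letter names are Eb, G, Bb, C, Ab. Arranged as a stack of thirds they read Ab–C–Eb–G–Bb, so Ab is the root (an Ab major ninth chord).

Ab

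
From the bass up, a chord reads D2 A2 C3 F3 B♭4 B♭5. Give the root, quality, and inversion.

Reducing to letter names: D, A, C, F, Bb. These stack in thirds as Bb–D–F–A–C — a Bb major ninth chord.
D is the third of Bb major ninth; third in the bass means first inversion.

Bb major ninth, first inversion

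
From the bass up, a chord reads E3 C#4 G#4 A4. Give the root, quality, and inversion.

The distinct note names are E, C#, G#, A. Stacked in thirds they read A–C#–E–G#, which is a major seventh chord on A.
The lowest note is E, the fifth of the chord, so this is second inversion (figured bass 4/3).

A major seventh, second inversion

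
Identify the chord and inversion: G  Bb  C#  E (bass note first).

C# diminished seventh, second inversion

The pitch classes G, Bb, C#, E arrange in thirds as C#–E–G–Bb: a C# diminished seventh chord.
With the fifth (G) in the bass, the chord is in second inversion (figured bass 4/3).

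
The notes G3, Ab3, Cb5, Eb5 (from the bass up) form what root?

Reordering G, Ab, Cb, Eb into stacked thirds gives Ab–Cb–Eb–G; the bottom of that stack, Ab, is the root.

Ab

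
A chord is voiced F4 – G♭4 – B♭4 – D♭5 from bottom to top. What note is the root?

Reordering F, Gb, Bb, Db into stacked thirds gives Gb–Bb–Db–F; the bottom of that stack, Gb, is the root.

Gb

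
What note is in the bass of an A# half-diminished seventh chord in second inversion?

E

In second inversion the fifth is lowest. For A# half-diminished seventh (A#–C#–E–G#) that is E.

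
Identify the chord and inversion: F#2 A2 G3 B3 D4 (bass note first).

The distinct note names are F#, A, G, B, D. Stacked in thirds they read G–B–D–F#–A, which is a major ninth chord on G.
F# is the seventh of G major ninth; seventh in the bass means third inversion.

G major ninth, third inversion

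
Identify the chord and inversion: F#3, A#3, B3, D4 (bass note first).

The pitch classes F#, A#, B, D arrange in thirds as B–D–F#–A#: a B minor-major seventh chord.
With the fifth (F#) in the bass, the chord is in second inversion (figured bass 4/3).

B minor-major seventh, second inversion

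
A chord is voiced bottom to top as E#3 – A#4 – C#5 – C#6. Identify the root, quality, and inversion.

A# minor, second inversion

The pitch classes E#, A#, C# arrange in thirds as A#–C#–E#: an A# minor triad.
The lowest note is E#, the fifth of the chord, so this is second inversion (figured bass 6/4).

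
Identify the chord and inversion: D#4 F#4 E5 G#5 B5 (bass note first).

E major ninth, third inversion

The pitch classes D#, F#, E, G#, B arrange in thirds as E–G#–B–D#–F#: an E major ninth chord.
The lowest note is D#, the seventh of the chord, so this is third inversion.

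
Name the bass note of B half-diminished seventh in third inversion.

A

In third inversion the seventh is lowest. For B half-diminished seventh (B–D–F–A) that is A.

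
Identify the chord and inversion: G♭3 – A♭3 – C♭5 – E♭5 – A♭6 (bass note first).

Ab minor seventh, third inversion

Reducing to letter names: Gb, Ab, Cb, Eb. These stack in thirds as Ab–Cb–Eb–Gb — an Ab minor seventh chord.
The lowest note is Gb, the seventh of the chord, so this is third inversion (figured bass 4/2).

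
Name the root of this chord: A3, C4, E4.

Reordering A, C, E into stacked thirds gives A–C–E; the bottom of that stack, A, is the root.

A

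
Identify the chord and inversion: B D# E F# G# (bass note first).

E major ninth, second inversion

The distinct note names are B, D#, E, F#, G#. Stacked in thirds they read E–G#–B–D#–F#, which is a major ninth chord on E.
With the fifth (B) in the bass, the chord is in second inversion.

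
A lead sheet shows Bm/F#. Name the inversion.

second inversion

Bm/F# means B minor with F# in the bass. F# is the fifth of B minor (B–D–F#), so this is second inversion.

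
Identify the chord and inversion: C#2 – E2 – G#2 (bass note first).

The pitch classes C#, E, G# arrange in thirds as C#–E–G#: a C# minor triad.
With the root (C#) in the bass, the chord is in root position (figured bass 5/3).

C# minor, root position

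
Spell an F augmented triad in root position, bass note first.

F, A, C#

F augmented is F–A–C#. Root position puts the root (F) in the bass, with the remaining tones above: F, A, C#.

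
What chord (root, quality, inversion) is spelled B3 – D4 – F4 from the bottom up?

Reducing to letter names: B, D, F. These stack in thirds as B–D–F — a B diminished triad.
B is the root of B diminished; root in the bass means root position (figured bass 5/3).

B diminished, root position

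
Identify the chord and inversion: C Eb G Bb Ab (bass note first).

The pitch classes C, Eb, G, Bb, Ab arrange in thirds as Ab–C–Eb–G–Bb: an Ab major ninth chord.
The lowest note is C, the third of the chord, so this is first inversion.

Ab major ninth, first inversion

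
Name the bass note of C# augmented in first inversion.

C# augmented is C#–E#–G##. First inversion places the third in the bass: E#.

E#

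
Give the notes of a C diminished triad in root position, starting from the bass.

C, Eb, Gb

C diminished is C–Eb–Gb. Root position puts the root (C) in the bass, with the remaining tones above: C, Eb, Gb.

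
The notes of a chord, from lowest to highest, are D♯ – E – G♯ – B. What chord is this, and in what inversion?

The pitch classes D#, E, G#, B arrange in thirds as E–G#–B–D#: an E major seventh chord.
With the seventh (D#) in the bass, the chord is in third inversion (figured bass 4/2).

E major seventh, third inversion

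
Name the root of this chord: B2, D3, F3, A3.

B, D, F, A are the tones of a B half-diminished seventh chord (B–D–F–A), making B the root.

B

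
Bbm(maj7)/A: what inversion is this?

third inversion

Bbm(maj7)/A means Bb minor-major seventh with A in the bass. A is the seventh of Bb minor-major seventh (Bb–Db–F–A), so this is third inversion.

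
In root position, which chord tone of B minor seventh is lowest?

B

The root of B minor seventh (B–D–F#–A) is B; that is the bass in root position.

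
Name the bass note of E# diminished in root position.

E#

The root of E# diminished (E#–G#–B) is E#; that is the bass in root position.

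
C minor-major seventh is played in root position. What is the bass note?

The root of C minor-major seventh (C–Eb–G–B) is C; that is the bass in root position.

C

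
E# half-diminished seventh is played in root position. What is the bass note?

E#

E# half-diminished seventh is E#–G#–B–D#. Root position places the root in the bass: E#.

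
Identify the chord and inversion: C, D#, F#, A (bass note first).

D# diminished seventh, third inversion

Reducing to letter names: C, D#, F#, A. These stack in thirds as D#–F#–A–C — a D# diminished seventh chord.
The lowest note is C, the seventh of the chord, so this is third inversion (figured bass 4/2).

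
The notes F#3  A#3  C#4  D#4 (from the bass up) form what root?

The distinct letter names are F#, A#, C#, D#. Arranged as a stack of thirds they read D#–F#–A#–C#, so D# is the root (a D# minor seventh chord).

D#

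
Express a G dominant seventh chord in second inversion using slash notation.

Second inversion of G dominant seventh has the fifth (D) in the bass. As a slash chord: G7/D.

G7/D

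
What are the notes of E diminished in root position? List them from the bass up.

E, G, Bb

The chord tones are E–G–Bb. With the root (E) lowest for root position: E, G, Bb.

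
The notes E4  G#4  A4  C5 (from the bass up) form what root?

Reordering E, G#, A, C into stacked thirds gives A–C–E–G#; the bottom of that stack, A, is the root.

A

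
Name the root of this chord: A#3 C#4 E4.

A#

A#, C#, E are the tones of an A# diminished triad (A#–C#–E), making A# the root.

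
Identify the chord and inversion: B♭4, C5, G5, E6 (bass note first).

The distinct note names are Bb, C, G, E. Stacked in thirds they read C–E–G–Bb, which is a dominant seventh chord on C.
The lowest note is Bb, the seventh of the chord, so this is third inversion (figured bass 4/2).

C dominant seventh, third inversion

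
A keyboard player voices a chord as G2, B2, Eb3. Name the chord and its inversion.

The pitch classes G, B, Eb arrange in thirds as Eb–G–B: an Eb augmented triad.
With the third (G) in the bass, the chord is in first inversion (figured bass 6).

Eb augmented, first inversion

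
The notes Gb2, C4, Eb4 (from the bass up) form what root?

The distinct letter names are Gb, C, Eb. Arranged as a stack of thirds they read C–Eb–Gb, so C is the root (a C diminished triad).

C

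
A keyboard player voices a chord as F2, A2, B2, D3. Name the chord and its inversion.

The distinct note names are F, A, B, D. Stacked in thirds they read B–D–F–A, which is a half-diminished seventh chord on B.
With the fifth (F) in the bass, the chord is in second inversion (figured bass 4/3).

B half-diminished seventh, second inversion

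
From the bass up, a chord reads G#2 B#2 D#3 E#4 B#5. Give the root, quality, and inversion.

E# minor seventh, first inversion

Reducing to letter names: G#, B#, D#, E#. These stack in thirds as E#–G#–B#–D# — an E# minor seventh chord.
The lowest note is G#, the third of the chord, so this is first inversion (figured bass 6/5).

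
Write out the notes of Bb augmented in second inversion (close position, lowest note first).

Bb augmented is Bb–D–F#. Second inversion puts the fifth (F#) in the bass, with the remaining tones above: F#, Bb, D.

F#, Bb, D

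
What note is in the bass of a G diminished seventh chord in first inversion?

The third of G diminished seventh (G–Bb–Db–Fb) is Bb; that is the bass in first inversion.

Bb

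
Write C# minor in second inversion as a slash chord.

C#m/G#

Second inversion of C# minor has the fifth (G#) in the bass. As a slash chord: C#m/G#.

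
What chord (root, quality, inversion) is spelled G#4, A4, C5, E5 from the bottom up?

A minor-major seventh, third inversion

The pitch classes G#, A, C, E arrange in thirds as A–C–E–G#: an A minor-major seventh chord.
G# is the seventh of A minor-major seventh; seventh in the bass means third inversion (figured bass 4/2).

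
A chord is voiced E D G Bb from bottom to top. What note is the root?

The distinct letter names are E, D, G, Bb. Arranged as a stack of thirds they read E–G–Bb–D, so E is the root (an E half-diminished seventh chord).

E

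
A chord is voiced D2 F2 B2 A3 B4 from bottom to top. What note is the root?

B

D, F, B, A are the tones of a B half-diminished seventh chord (B–D–F–A), making B the root.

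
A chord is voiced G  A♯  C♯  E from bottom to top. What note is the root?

A#

G, A#, C#, E are the tones of an A# diminished seventh chord (A#–C#–E–G), making A# the root.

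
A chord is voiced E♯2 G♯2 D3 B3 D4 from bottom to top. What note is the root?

E#

E#, G#, D, B are the tones of an E# diminished seventh chord (E#–G#–B–D), making E# the root.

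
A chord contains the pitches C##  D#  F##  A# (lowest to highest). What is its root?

D#

C##, D#, F##, A# are the tones of a D# major seventh chord (D#–F##–A#–C##), making D# the root.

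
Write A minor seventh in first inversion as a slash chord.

Am7/C

First inversion of A minor seventh has the third (C) in the bass. As a slash chord: Am7/C.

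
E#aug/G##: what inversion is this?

E#aug/G## means E# augmented with G## in the bass. G## is the third of E# augmented (E#–G##–B##), so this is first inversion.

first inversion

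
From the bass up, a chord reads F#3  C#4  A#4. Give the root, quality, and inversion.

The pitch classes F#, C#, A# arrange in thirds as F#–A#–C#: an F# major triad.
F# is the root of F# major; root in the bass means root position (figured bass 5/3).

F# major, root position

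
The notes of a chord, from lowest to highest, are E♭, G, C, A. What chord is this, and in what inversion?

Reducing to letter names: Eb, G, C, A. These stack in thirds as A–C–Eb–G — an A half-diminished seventh chord.
The lowest note is Eb, the fifth of the chord, so this is second inversion (figured bass 4/3).

A half-diminished seventh, second inversion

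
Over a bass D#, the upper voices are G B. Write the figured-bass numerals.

6/4

The notes D#, G, B stack in thirds as G–B–D# — a G augmented triad. The bass D# is the fifth, so this is second inversion: figured 6/4.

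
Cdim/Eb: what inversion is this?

first inversion

Cdim/Eb means C diminished with Eb in the bass. Eb is the third of C diminished (C–Eb–Gb), so this is first inversion.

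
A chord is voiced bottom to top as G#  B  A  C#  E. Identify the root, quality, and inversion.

A major ninth, third inversion

Reducing to letter names: G#, B, A, C#, E. These stack in thirds as A–C#–E–G#–B — an A major ninth chord.
With the seventh (G#) in the bass, the chord is in third inversion.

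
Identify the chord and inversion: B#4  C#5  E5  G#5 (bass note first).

C# minor-major seventh, third inversion

The distinct note names are B#, C#, E, G#. Stacked in thirds they read C#–E–G#–B#, which is a minor-major seventh chord on C#.
The lowest note is B#, the seventh of the chord, so this is third inversion (figured bass 4/2).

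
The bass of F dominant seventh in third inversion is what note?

Eb

F dominant seventh is F–A–C–Eb. Third inversion places the seventh in the bass: Eb.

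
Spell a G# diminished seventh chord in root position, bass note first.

Spelling G# diminished seventh: G#–B–D–F. In root position the root is bass, giving G#, B, D, F from the bottom.

G#, B, D, F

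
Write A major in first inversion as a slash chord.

First inversion of A major has the third (C#) in the bass. As a slash chord: A/C#.

A/C#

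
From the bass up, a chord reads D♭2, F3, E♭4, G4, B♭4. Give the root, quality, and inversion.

Reducing to letter names: Db, F, Eb, G, Bb. These stack in thirds as Eb–G–Bb–Db–F — an Eb dominant ninth chord.
Db is the seventh of Eb dominant ninth; seventh in the bass means third inversion.

Eb dominant ninth, third inversion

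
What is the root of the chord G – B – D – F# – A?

G

G, B, D, F#, A are the tones of a G major ninth chord (G–B–D–F#–A), making G the root.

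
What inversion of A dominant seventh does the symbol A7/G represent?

third inversion

A7/G means A dominant seventh with G in the bass. G is the seventh of A dominant seventh (A–C#–E–G), so this is third inversion.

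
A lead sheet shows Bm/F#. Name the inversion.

second inversion

Bm/F# means B minor with F# in the bass. F# is the fifth of B minor (B–D–F#), so this is second inversion.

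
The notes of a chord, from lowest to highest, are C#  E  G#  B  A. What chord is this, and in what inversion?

A major ninth, first inversion

The distinct note names are C#, E, G#, B, A. Stacked in thirds they read A–C#–E–G#–B, which is a major ninth chord on A.
With the third (C#) in the bass, the chord is in first inversion.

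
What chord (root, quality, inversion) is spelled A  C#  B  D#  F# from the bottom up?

Reducing to letter names: A, C#, B, D#, F#. These stack in thirds as B–D#–F#–A–C# — a B dominant ninth chord.
A is the seventh of B dominant ninth; seventh in the bass means third inversion.

B dominant ninth, third inversion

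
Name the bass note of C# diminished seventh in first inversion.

E

In first inversion the third is lowest. For C# diminished seventh (C#–E–G–Bb) that is E.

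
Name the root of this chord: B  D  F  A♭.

B, D, F, Ab are the tones of a B diminished seventh chord (B–D–F–Ab), making B the root.

B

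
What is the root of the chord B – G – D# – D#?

G

Reordering B, G, D# into stacked thirds gives G–B–D#; the bottom of that stack, G, is the root.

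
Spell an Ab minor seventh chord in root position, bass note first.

Ab, Cb, Eb, Gb

Ab minor seventh is Ab–Cb–Eb–Gb. Root position puts the root (Ab) in the bass, with the remaining tones above: Ab, Cb, Eb, Gb.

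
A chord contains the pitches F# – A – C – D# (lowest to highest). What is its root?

D#

F#, A, C, D# are the tones of a D# diminished seventh chord (D#–F#–A–C), making D# the root.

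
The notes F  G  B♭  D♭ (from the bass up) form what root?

G

The distinct letter names are F, G, Bb, Db. Arranged as a stack of thirds they read G–Bb–Db–F, so G is the root (a G half-diminished seventh chord).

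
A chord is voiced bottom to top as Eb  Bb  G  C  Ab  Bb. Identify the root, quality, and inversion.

Ab major ninth, second inversion

The pitch classes Eb, Bb, G, C, Ab arrange in thirds as Ab–C–Eb–G–Bb: an Ab major ninth chord.
Eb is the fifth of Ab major ninth; fifth in the bass means second inversion.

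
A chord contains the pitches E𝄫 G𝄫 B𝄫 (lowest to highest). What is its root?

Ebb, Gbb, Bbb are the tones of an Ebb minor triad (Ebb–Gbb–Bbb), making Ebb the root.

Ebb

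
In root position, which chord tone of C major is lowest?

C major is C–E–G. Root position places the root in the bass: C.

C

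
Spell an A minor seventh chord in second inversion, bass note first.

E, G, A, C

A minor seventh is A–C–E–G. Second inversion puts the fifth (E) in the bass, with the remaining tones above: E, G, A, C.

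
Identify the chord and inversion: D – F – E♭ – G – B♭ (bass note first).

Eb major ninth, third inversion

The distinct note names are D, F, Eb, G, Bb. Stacked in thirds they read Eb–G–Bb–D–F, which is a major ninth chord on Eb.
With the seventh (D) in the bass, the chord is in third inversion.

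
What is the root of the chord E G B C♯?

C#

The distinct letter names are E, G, B, C#. Arranged as a stack of thirds they read C#–E–G–B, so C# is the root (a C# half-diminished seventh chord).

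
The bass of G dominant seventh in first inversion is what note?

G dominant seventh is G–B–D–F. First inversion places the third in the bass: B.

B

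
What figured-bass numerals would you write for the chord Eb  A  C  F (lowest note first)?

The notes Eb, A, C, F stack in thirds as F–A–C–Eb — an F dominant seventh chord. The bass Eb is the seventh, so this is third inversion: figured 4/2.

4/2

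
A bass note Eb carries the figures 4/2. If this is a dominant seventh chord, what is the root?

The figures 4/2 mean the seventh of the chord is in the bass. If Eb is the seventh of a dominant seventh chord, the root is F (chord tones F–A–C–Eb).

F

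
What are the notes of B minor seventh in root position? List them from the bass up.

B minor seventh is B–D–F#–A. Root position puts the root (B) in the bass, with the remaining tones above: B, D, F#, A.

B, D, F#, A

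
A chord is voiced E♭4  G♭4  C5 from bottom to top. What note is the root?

The distinct letter names are Eb, Gb, C. Arranged as a stack of thirds they read C–Eb–Gb, so C is the root (a C diminished triad).

C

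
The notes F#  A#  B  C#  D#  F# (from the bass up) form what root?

Reordering F#, A#, B, C#, D# into stacked thirds gives B–D#–F#–A#–C#; the bottom of that stack, B, is the root.

B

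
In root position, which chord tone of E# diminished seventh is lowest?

E# diminished seventh is E#–G#–B–D. Root position places the root in the bass: E#.

E#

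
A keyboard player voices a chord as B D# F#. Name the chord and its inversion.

The pitch classes B, D#, F# arrange in thirds as B–D#–F#: a B major triad.
With the root (B) in the bass, the chord is in root position (figured bass 5/3).

B major, root position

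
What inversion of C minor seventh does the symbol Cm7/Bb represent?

Cm7/Bb means C minor seventh with Bb in the bass. Bb is the seventh of C minor seventh (C–Eb–G–Bb), so this is third inversion.

third inversion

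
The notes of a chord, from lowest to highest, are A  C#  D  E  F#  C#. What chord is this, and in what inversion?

D major ninth, second inversion

The pitch classes A, C#, D, E, F# arrange in thirds as D–F#–A–C#–E: a D major ninth chord.
The lowest note is A, the fifth of the chord, so this is second inversion.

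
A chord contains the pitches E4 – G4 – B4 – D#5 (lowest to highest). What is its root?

Reordering E, G, B, D# into stacked thirds gives E–G–B–D#; the bottom of that stack, E, is the root.

E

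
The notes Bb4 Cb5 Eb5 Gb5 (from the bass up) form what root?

Reordering Bb, Cb, Eb, Gb into stacked thirds gives Cb–Eb–Gb–Bb; the bottom of that stack, Cb, is the root.

Cb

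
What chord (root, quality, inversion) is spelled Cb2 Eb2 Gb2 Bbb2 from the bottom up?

Reducing to letter names: Cb, Eb, Gb, Bbb. These stack in thirds as Cb–Eb–Gb–Bbb — a Cb dominant seventh chord.
The lowest note is Cb, the root of the chord, so this is root position (figured bass 7).

Cb dominant seventh, root position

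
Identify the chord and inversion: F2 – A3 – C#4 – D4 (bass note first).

The pitch classes F, A, C#, D arrange in thirds as D–F–A–C#: a D minor-major seventh chord.
The lowest note is F, the third of the chord, so this is first inversion (figured bass 6/5).

D minor-major seventh, first inversion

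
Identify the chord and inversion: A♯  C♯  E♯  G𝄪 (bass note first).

A# minor-major seventh, root position

The pitch classes A#, C#, E#, G## arrange in thirds as A#–C#–E#–G##: an A# minor-major seventh chord.
A# is the root of A# minor-major seventh; root in the bass means root position (figured bass 7).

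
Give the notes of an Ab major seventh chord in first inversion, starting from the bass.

Ab major seventh is Ab–C–Eb–G. First inversion puts the third (C) in the bass, with the remaining tones above: C, Eb, G, Ab.

C, Eb, G, Ab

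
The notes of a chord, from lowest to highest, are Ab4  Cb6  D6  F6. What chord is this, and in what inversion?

Reducing to letter names: Ab, Cb, D, F. These stack in thirds as D–F–Ab–Cb — a D diminished seventh chord.
With the fifth (Ab) in the bass, the chord is in second inversion (figured bass 4/3).

D diminished seventh, second inversion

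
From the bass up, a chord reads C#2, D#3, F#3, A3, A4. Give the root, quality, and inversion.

The distinct note names are C#, D#, F#, A. Stacked in thirds they read D#–F#–A–C#, which is a half-diminished seventh chord on D#.
C# is the seventh of D# half-diminished seventh; seventh in the bass means third inversion (figured bass 4/2).

D# half-diminished seventh, third inversion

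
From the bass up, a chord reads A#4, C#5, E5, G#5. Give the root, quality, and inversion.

The distinct note names are A#, C#, E, G#. Stacked in thirds they read A#–C#–E–G#, which is a half-diminished seventh chord on A#.
A# is the root of A# half-diminished seventh; root in the bass means root position (figured bass 7).

A# half-diminished seventh, root position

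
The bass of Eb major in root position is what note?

Eb

Eb major is Eb–G–Bb. Root position places the root in the bass: Eb.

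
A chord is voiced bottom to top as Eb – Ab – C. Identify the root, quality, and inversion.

Ab major, second inversion

Reducing to letter names: Eb, Ab, C. These stack in thirds as Ab–C–Eb — an Ab major triad.
Eb is the fifth of Ab major; fifth in the bass means second inversion (figured bass 6/4).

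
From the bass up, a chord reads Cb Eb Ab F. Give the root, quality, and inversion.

F half-diminished seventh, second inversion

The pitch classes Cb, Eb, Ab, F arrange in thirds as F–Ab–Cb–Eb: an F half-diminished seventh chord.
Cb is the fifth of F half-diminished seventh; fifth in the bass means second inversion (figured bass 4/3).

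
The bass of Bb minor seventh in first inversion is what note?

Db

In first inversion the third is lowest. For Bb minor seventh (Bb–Db–F–Ab) that is Db.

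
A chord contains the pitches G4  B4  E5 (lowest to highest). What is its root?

E

Reordering G, B, E into stacked thirds gives E–G–B; the bottom of that stack, E, is the root.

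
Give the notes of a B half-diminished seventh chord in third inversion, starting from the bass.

Spelling B half-diminished seventh: B–D–F–A. In third inversion the seventh is bass, giving A, B, D, F from the bottom.

A, B, D, F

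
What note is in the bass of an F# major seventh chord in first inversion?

In first inversion the third is lowest. For F# major seventh (F#–A#–C#–E#) that is A#.

A#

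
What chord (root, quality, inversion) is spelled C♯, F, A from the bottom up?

F augmented, second inversion

The distinct note names are C#, F, A. Stacked in thirds they read F–A–C#, which is an augmented triad on F.
The lowest note is C#, the fifth of the chord, so this is second inversion (figured bass 6/4).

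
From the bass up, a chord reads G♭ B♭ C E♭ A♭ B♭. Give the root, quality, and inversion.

Ab dominant ninth, third inversion

Reducing to letter names: Gb, Bb, C, Eb, Ab. These stack in thirds as Ab–C–Eb–Gb–Bb — an Ab dominant ninth chord.
Gb is the seventh of Ab dominant ninth; seventh in the bass means third inversion.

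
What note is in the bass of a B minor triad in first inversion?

D

B minor is B–D–F#. First inversion places the third in the bass: D.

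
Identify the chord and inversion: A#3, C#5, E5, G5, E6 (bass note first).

A# diminished seventh, root position

Reducing to letter names: A#, C#, E, G. These stack in thirds as A#–C#–E–G — an A# diminished seventh chord.
With the root (A#) in the bass, the chord is in root position (figured bass 7).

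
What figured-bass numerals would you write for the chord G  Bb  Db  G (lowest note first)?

5/3

The notes G, Bb, Db stack in thirds as G–Bb–Db — a G diminished triad. The bass G is the root, so this is root position: figured 5/3.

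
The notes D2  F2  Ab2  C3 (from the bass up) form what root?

D, F, Ab, C are the tones of a D half-diminished seventh chord (D–F–Ab–C), making D the root.

D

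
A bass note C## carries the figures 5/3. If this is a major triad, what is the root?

C##

The figures 5/3 mean the root of the chord is in the bass. If C## is the root of a major triad, the root is C## (chord tones C##–E##–G##).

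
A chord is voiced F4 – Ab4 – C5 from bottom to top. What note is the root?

F

Reordering F, Ab, C into stacked thirds gives F–Ab–C; the bottom of that stack, F, is the root.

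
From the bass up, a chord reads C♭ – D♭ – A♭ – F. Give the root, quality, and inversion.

Reducing to letter names: Cb, Db, Ab, F. These stack in thirds as Db–F–Ab–Cb — a Db dominant seventh chord.
With the seventh (Cb) in the bass, the chord is in third inversion (figured bass 4/2).

Db dominant seventh, third inversion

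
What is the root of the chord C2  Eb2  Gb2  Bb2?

The distinct letter names are C, Eb, Gb, Bb. Arranged as a stack of thirds they read C–Eb–Gb–Bb, so C is the root (a C half-diminished seventh chord).

C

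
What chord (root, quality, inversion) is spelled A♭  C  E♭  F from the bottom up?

F minor seventh, first inversion

Reducing to letter names: Ab, C, Eb, F. These stack in thirds as F–Ab–C–Eb — an F minor seventh chord.
Ab is the third of F minor seventh; third in the bass means first inversion (figured bass 6/5).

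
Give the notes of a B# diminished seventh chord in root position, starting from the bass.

B# diminished seventh is B#–D#–F#–A. Root position puts the root (B#) in the bass, with the remaining tones above: B#, D#, F#, A.

B#, D#, F#, A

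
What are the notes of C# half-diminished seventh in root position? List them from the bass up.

Spelling C# half-diminished seventh: C#–E–G–B. In root position the root is bass, giving C#, E, G, B from the bottom.

C#, E, G, B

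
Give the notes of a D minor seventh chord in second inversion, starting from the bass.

D minor seventh is D–F–A–C. Second inversion puts the fifth (A) in the bass, with the remaining tones above: A, C, D, F.

A, C, D, F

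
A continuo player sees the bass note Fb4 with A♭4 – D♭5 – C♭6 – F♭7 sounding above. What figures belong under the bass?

6/5

The notes Fb, Ab, Db, Cb stack in thirds as Db–Fb–Ab–Cb — a Db minor seventh chord. The bass Fb is the third, so this is first inversion: figured 6/5.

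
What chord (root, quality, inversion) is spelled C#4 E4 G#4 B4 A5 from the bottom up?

A major ninth, first inversion

The pitch classes C#, E, G#, B, A arrange in thirds as A–C#–E–G#–B: an A major ninth chord.
With the third (C#) in the bass, the chord is in first inversion.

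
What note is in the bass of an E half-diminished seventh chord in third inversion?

D

In third inversion the seventh is lowest. For E half-diminished seventh (E–G–Bb–D) that is D.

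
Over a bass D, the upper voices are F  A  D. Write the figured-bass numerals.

The notes D, F, A stack in thirds as D–F–A — a D minor triad. The bass D is the root, so this is root position: figured 5/3.

5/3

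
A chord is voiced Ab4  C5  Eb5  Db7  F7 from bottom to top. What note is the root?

Db

Ab, C, Eb, Db, F are the tones of a Db major ninth chord (Db–F–Ab–C–Eb), making Db the root.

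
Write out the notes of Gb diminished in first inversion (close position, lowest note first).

Spelling Gb diminished: Gb–Bbb–Dbb. In first inversion the third is bass, giving Bbb, Dbb, Gb from the bottom.

Bbb, Dbb, Gb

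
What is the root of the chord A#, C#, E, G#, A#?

A#

A#, C#, E, G# are the tones of an A# half-diminished seventh chord (A#–C#–E–G#), making A# the root.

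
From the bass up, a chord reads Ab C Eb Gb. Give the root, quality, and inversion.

Ab dominant seventh, root position

The pitch classes Ab, C, Eb, Gb arrange in thirds as Ab–C–Eb–Gb: an Ab dominant seventh chord.
The lowest note is Ab, the root of the chord, so this is root position (figured bass 7).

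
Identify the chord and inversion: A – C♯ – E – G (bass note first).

A dominant seventh, root position

Reducing to letter names: A, C#, E, G. These stack in thirds as A–C#–E–G — an A dominant seventh chord.
With the root (A) in the bass, the chord is in root position (figured bass 7).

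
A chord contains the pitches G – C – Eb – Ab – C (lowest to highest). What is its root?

Ab

G, C, Eb, Ab are the tones of an Ab major seventh chord (Ab–C–Eb–G), making Ab the root.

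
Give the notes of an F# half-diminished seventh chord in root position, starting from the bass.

F#, A, C, E

F# half-diminished seventh is F#–A–C–E. Root position puts the root (F#) in the bass, with the remaining tones above: F#, A, C, E.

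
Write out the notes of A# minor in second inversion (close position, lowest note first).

E#, A#, C#

A# minor is A#–C#–E#. Second inversion puts the fifth (E#) in the bass, with the remaining tones above: E#, A#, C#.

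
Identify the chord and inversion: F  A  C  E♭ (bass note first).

The distinct note names are F, A, C, Eb. Stacked in thirds they read F–A–C–Eb, which is a dominant seventh chord on F.
With the root (F) in the bass, the chord is in root position (figured bass 7).

F dominant seventh, root position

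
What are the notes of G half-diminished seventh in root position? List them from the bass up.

G half-diminished seventh is G–Bb–Db–F. Root position puts the root (G) in the bass, with the remaining tones above: G, Bb, Db, F.

G, Bb, Db, F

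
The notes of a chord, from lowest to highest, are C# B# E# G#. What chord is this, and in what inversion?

C# major seventh, root position

Reducing to letter names: C#, B#, E#, G#. These stack in thirds as C#–E#–G#–B# — a C# major seventh chord.
The lowest note is C#, the root of the chord, so this is root position (figured bass 7).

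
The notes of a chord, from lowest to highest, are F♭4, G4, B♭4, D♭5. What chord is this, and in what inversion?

G diminished seventh, third inversion

The pitch classes Fb, G, Bb, Db arrange in thirds as G–Bb–Db–Fb: a G diminished seventh chord.
The lowest note is Fb, the seventh of the chord, so this is third inversion (figured bass 4/2).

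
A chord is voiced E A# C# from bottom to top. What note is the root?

E, A#, C# are the tones of an A# diminished triad (A#–C#–E), making A# the root.

A#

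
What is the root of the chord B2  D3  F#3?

The distinct letter names are B, D, F#. Arranged as a stack of thirds they read B–D–F#, so B is the root (a B minor triad).

B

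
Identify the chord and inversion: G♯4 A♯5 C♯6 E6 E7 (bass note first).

The pitch classes G#, A#, C#, E arrange in thirds as A#–C#–E–G#: an A# half-diminished seventh chord.
G# is the seventh of A# half-diminished seventh; seventh in the bass means third inversion (figured bass 4/2).

A# half-diminished seventh, third inversion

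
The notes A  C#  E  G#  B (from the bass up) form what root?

A

The distinct letter names are A, C#, E, G#, B. Arranged as a stack of thirds they read A–C#–E–G#–B, so A is the root (an A major ninth chord).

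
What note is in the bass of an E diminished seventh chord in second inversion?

Bb

E diminished seventh is E–G–Bb–Db. Second inversion places the fifth in the bass: Bb.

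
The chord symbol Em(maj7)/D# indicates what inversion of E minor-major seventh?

third inversion

Em(maj7)/D# means E minor-major seventh with D# in the bass. D# is the seventh of E minor-major seventh (E–G–B–D#), so this is third inversion.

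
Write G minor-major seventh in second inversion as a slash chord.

Gm(maj7)/D

Second inversion of G minor-major seventh has the fifth (D) in the bass. As a slash chord: Gm(maj7)/D.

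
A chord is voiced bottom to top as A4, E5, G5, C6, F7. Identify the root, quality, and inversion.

The distinct note names are A, E, G, C, F. Stacked in thirds they read F–A–C–E–G, which is a major ninth chord on F.
A is the third of F major ninth; third in the bass means first inversion.

F major ninth, first inversion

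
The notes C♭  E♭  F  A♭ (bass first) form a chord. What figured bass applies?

The notes Cb, Eb, F, Ab stack in thirds as F–Ab–Cb–Eb — an F half-diminished seventh chord. The bass Cb is the fifth, so this is second inversion: figured 4/3.

4/3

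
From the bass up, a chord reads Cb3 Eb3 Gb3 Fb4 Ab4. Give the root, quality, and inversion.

The pitch classes Cb, Eb, Gb, Fb, Ab arrange in thirds as Fb–Ab–Cb–Eb–Gb: an Fb major ninth chord.
With the fifth (Cb) in the bass, the chord is in second inversion.

Fb major ninth, second inversion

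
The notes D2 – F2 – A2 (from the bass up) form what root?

D

The distinct letter names are D, F, A. Arranged as a stack of thirds they read D–F–A, so D is the root (a D minor triad).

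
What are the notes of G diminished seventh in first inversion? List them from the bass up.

Bb, Db, Fb, G

Spelling G diminished seventh: G–Bb–Db–Fb. In first inversion the third is bass, giving Bb, Db, Fb, G from the bottom.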